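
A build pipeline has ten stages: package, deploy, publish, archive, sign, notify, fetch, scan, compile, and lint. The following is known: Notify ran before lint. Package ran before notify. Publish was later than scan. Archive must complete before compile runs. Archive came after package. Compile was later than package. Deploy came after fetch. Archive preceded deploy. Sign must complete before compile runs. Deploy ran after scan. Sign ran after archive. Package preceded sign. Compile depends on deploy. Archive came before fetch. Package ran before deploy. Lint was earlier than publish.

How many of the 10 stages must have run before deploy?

4

Directly stated before deploy: archive, fetch, package, and scan.
That's archive, fetch, package, and scan — 4 in all.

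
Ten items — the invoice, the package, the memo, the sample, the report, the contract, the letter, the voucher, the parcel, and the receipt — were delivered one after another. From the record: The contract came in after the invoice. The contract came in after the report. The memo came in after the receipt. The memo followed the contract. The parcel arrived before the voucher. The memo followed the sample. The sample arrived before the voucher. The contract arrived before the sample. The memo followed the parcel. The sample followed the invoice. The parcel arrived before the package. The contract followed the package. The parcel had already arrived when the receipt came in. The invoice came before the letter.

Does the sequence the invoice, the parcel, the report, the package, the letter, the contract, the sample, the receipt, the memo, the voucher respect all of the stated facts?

Check each stated constraint against the proposed order — e.g. the parcel is ahead of the memo; the parcel is ahead of the voucher. Every pair is in the required order; nothing is violated.

yes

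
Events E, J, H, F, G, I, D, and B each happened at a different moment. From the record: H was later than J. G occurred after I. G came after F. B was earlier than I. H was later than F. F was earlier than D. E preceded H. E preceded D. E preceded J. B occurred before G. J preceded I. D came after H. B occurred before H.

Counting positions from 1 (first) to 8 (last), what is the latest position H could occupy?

7

H must come before D — 1 event forced after it.
Everything else can be placed before H in some valid order, so H can sit as late as position 8 − 1 = 7.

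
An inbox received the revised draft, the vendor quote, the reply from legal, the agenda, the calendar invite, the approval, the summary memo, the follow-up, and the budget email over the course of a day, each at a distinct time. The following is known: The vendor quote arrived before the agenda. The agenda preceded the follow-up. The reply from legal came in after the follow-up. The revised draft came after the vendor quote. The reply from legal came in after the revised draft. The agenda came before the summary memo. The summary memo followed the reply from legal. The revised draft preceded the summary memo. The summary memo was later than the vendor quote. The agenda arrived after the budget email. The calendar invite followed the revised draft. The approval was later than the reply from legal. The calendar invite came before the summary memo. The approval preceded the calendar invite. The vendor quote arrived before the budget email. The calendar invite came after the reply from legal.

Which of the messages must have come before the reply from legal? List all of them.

the agenda, the budget email, the follow-up, the revised draft, the vendor quote

Directly stated before the reply from legal: the follow-up and the revised draft.
The agenda reaches the reply from legal via the agenda → the follow-up → the reply from legal.
The budget email reaches the reply from legal via the budget email → the agenda → the follow-up → the reply from legal.
The vendor quote reaches the reply from legal via the vendor quote → the revised draft → the reply from legal.
No chain forces the calendar invite (or any of the others) ahead of the reply from legal.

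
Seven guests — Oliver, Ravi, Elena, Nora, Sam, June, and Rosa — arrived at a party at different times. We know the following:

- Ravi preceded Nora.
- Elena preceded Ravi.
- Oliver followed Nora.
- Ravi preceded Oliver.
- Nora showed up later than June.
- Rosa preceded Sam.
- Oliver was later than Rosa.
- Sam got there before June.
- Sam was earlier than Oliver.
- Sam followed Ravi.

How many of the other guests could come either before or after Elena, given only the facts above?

1

Forced after Elena: June, Nora, Oliver, Ravi, and Sam.
That leaves Rosa with no forced order relative to Elena — 1.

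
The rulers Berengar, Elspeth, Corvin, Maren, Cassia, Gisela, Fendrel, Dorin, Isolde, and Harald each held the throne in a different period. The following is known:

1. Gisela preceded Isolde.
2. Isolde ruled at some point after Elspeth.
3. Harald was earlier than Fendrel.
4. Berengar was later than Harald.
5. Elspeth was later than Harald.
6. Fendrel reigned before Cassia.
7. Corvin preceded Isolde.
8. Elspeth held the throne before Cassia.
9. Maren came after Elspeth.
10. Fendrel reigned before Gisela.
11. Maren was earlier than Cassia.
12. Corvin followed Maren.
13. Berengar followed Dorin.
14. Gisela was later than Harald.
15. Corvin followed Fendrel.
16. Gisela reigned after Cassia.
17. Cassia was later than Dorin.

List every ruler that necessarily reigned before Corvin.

Elspeth, Fendrel, Harald, Maren

Directly stated before Corvin: Fendrel and Maren.
Elspeth reaches Corvin via Elspeth → Maren → Corvin.
Harald reaches Corvin via Harald → Fendrel → Corvin.
No chain forces Berengar (or any of the others) ahead of Corvin.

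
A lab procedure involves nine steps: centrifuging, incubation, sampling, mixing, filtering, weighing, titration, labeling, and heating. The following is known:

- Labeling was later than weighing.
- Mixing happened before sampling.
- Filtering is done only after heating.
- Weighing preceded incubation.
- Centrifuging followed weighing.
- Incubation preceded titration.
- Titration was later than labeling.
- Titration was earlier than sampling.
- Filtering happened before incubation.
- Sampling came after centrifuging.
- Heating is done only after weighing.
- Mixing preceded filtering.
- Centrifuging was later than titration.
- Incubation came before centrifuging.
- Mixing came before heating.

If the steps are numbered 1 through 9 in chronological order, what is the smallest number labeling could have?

Weighing must come before labeling — 1 forced predecessor.
Nothing else is forced ahead of labeling, so its earliest slot is position 1 + 1 = 2.

2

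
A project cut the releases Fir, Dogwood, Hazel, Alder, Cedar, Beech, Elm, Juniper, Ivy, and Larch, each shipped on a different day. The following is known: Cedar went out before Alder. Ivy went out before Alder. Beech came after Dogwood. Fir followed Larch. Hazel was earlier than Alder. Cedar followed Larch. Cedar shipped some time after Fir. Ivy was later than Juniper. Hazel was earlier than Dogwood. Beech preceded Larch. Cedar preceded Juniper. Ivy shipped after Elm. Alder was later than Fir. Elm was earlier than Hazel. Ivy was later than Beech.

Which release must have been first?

Elm

Elm has a chain of constraints placing it before every other release, so Elm must be first.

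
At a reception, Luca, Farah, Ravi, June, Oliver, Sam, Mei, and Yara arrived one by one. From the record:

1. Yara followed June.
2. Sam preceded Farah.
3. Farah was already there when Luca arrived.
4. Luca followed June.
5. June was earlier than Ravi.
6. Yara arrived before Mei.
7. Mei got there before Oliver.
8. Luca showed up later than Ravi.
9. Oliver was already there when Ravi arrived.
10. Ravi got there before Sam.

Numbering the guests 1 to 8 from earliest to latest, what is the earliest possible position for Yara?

June must come before Yara — 1 forced predecessor.
Nothing else is forced ahead of Yara, so their earliest slot is position 1 + 1 = 2.

2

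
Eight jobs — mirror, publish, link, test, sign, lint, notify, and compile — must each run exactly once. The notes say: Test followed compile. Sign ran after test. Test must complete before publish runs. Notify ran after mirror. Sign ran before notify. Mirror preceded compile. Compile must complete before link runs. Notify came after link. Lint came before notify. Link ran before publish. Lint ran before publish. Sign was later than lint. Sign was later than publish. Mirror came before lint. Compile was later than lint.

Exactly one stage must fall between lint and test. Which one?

compile

Tracing the constraints gives lint → compile → test, so compile sits after lint and before test.
No other stage is forced both after lint and before test.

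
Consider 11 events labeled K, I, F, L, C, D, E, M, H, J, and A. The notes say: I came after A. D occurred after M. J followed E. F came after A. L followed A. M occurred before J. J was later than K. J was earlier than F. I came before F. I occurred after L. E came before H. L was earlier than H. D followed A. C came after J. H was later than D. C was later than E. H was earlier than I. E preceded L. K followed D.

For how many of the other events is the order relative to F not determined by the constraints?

Forced before F: A, D, E, H, I, J, K, L, and M.
That leaves C with no forced order relative to F — 1.

1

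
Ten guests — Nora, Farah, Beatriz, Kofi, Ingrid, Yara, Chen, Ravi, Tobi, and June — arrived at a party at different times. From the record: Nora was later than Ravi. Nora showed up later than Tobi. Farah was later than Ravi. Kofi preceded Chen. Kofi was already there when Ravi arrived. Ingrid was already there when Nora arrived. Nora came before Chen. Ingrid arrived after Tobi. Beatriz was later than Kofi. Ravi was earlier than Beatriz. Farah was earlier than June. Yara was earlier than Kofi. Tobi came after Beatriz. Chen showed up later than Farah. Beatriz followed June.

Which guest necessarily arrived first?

Yara has a chain of constraints placing them before every other guest, so Yara must be first.

Yara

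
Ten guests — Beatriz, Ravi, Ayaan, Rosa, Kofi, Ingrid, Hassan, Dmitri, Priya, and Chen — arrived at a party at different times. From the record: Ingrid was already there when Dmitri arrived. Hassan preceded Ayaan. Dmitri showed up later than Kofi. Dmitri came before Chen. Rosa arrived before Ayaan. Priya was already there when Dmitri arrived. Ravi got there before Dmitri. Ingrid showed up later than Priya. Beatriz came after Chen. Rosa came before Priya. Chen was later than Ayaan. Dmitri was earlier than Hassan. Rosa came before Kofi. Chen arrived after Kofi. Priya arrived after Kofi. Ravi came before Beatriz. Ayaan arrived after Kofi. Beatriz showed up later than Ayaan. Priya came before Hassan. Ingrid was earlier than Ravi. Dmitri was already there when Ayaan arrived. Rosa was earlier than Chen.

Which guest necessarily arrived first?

Rosa has a chain of constraints placing them before every other guest, so Rosa must be first.

Rosa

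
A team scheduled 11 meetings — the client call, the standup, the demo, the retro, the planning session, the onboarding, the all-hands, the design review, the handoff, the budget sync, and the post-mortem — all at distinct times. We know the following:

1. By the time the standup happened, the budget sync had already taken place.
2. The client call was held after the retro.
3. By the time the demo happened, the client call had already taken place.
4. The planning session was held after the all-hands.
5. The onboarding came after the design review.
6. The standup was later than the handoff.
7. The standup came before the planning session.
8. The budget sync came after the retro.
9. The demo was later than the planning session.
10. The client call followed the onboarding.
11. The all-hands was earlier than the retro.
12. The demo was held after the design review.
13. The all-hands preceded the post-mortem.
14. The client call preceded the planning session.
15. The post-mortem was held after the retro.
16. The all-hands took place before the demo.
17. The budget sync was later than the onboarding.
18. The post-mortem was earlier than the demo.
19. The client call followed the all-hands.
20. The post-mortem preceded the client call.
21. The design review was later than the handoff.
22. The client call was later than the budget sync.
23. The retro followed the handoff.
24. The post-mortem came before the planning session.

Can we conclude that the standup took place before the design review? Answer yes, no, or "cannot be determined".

Tracing the constraints gives the design review → the onboarding → the budget sync → the standup, so the design review must come before the standup.
That means the standup cannot be before the design review.

no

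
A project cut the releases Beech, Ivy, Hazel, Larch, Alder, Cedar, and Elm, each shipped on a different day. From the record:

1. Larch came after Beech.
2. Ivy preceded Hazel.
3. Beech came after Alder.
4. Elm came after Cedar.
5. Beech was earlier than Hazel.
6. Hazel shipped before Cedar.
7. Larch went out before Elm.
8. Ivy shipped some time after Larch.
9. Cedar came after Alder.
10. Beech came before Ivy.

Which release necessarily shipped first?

Alder

Alder has a chain of constraints placing it before every other release, so Alder must be first.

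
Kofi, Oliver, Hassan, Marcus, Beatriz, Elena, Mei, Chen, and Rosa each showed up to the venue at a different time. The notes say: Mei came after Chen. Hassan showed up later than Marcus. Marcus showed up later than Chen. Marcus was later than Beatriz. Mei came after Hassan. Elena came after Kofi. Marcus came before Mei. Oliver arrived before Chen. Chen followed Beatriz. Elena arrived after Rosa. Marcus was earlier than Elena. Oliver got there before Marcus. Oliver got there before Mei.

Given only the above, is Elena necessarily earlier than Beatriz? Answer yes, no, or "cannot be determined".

Tracing the constraints gives Beatriz → Marcus → Elena, so Beatriz must come before Elena.
That means Elena cannot be before Beatriz.

no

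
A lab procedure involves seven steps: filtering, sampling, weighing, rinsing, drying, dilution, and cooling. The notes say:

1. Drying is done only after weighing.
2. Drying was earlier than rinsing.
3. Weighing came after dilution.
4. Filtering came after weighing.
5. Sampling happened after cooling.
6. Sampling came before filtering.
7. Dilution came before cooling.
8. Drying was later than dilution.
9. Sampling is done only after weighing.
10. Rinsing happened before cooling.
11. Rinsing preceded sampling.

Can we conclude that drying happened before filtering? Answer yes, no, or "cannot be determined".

yes

Chain the constraints: drying → rinsing → sampling → filtering. Each link is directly stated, so drying comes before filtering.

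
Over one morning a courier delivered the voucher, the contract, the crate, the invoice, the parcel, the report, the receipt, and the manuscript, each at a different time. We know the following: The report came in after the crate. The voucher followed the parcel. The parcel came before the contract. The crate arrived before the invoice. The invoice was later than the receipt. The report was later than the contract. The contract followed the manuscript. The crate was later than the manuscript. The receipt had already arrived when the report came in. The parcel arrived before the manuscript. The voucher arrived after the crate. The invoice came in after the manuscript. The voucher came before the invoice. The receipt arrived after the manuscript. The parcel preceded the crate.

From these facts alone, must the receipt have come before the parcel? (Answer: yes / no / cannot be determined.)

Tracing the constraints gives the parcel → the manuscript → the receipt, so the parcel must come before the receipt.
That means the receipt cannot be before the parcel.

no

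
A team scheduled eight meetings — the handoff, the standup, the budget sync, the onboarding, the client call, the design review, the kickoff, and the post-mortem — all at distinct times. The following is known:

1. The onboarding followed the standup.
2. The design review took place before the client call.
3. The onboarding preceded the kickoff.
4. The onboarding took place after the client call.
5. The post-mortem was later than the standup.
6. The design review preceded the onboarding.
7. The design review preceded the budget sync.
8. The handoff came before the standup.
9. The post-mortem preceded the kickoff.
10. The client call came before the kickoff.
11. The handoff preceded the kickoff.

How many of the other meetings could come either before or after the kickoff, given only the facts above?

Forced before the kickoff: the client call, the design review, the handoff, the onboarding, the post-mortem, and the standup.
That leaves the budget sync with no forced order relative to the kickoff — 1.

1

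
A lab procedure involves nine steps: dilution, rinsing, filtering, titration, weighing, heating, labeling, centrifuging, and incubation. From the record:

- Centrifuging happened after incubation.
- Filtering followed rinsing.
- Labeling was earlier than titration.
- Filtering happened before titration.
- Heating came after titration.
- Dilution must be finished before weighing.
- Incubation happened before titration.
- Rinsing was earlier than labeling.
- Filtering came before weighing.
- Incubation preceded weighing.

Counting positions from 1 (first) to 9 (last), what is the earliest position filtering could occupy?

Rinsing must come before filtering — 1 forced predecessor.
Nothing else is forced ahead of filtering, so its earliest slot is position 1 + 1 = 2.

2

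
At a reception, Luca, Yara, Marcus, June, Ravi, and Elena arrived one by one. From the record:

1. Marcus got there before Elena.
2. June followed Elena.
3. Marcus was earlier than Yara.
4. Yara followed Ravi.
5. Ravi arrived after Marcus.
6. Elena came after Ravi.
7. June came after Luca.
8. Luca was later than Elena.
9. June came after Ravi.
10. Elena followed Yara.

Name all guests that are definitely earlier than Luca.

Directly stated before Luca: Elena.
Marcus reaches Luca via Marcus → Elena → Luca.
Ravi reaches Luca via Ravi → Elena → Luca.
Yara reaches Luca via Yara → Elena → Luca.
No chain forces June ahead of Luca.

Elena, Marcus, Ravi, Yara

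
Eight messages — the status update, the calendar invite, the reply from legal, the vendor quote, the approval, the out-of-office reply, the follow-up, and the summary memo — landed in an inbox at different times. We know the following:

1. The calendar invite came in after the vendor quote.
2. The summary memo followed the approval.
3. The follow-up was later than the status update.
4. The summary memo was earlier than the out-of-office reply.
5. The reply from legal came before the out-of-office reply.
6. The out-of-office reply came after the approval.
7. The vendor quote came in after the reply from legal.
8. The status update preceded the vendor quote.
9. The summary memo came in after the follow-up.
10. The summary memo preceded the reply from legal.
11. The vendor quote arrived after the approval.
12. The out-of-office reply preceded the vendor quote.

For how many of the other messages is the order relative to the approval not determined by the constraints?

Forced after the approval: the calendar invite, the out-of-office reply, the reply from legal, the summary memo, and the vendor quote.
That leaves the follow-up and the status update with no forced order relative to the approval — 2.

2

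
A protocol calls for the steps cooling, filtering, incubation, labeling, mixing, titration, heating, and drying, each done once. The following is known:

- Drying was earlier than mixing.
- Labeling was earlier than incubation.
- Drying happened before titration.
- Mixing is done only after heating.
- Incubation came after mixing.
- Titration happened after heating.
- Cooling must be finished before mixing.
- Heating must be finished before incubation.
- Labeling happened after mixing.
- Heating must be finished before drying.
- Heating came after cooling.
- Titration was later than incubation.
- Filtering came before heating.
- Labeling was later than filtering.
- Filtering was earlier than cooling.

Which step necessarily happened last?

Every other step has a chain of constraints placing it before titration, so titration is last.

titration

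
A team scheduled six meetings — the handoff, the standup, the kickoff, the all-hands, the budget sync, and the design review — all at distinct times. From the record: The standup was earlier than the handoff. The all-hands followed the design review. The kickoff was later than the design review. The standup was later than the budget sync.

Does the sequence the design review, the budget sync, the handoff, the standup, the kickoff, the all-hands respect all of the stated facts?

no

The constraints require the standup before the handoff, but in the proposed sequence the handoff appears ahead of the standup. That one violation is enough.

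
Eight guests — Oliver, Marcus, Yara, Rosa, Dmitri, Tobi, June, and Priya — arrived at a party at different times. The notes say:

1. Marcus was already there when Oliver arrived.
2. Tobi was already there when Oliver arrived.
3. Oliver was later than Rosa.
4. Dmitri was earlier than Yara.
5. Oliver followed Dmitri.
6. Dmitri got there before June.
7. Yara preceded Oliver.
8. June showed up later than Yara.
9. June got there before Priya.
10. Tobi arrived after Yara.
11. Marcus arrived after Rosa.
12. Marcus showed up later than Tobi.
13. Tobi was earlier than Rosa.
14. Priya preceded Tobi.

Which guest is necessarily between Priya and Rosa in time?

Tracing the constraints gives Priya → Tobi → Rosa, so Tobi sits after Priya and before Rosa.
No other guest is forced both after Priya and before Rosa.

Tobi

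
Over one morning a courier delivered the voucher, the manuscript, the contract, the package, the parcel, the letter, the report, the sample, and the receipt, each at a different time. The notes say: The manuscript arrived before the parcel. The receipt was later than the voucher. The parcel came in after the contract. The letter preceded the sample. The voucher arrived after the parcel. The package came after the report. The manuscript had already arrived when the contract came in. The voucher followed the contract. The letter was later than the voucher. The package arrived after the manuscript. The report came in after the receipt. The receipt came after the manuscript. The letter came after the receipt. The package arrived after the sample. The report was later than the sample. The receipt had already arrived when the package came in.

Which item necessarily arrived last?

Every other item has a chain of constraints placing it before the package, so the package is last.

the package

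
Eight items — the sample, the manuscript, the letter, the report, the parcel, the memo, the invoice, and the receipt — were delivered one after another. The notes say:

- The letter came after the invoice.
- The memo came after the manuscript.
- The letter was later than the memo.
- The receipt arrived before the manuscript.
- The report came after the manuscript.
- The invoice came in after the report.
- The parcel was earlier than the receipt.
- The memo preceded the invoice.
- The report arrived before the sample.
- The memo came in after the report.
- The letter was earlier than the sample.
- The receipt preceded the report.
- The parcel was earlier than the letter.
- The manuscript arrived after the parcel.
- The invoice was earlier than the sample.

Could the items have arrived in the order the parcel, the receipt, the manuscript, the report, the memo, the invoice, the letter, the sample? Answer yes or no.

yes

Check each stated constraint against the proposed order — e.g. the report is ahead of the sample; the parcel is ahead of the letter. Every pair is in the required order; nothing is violated.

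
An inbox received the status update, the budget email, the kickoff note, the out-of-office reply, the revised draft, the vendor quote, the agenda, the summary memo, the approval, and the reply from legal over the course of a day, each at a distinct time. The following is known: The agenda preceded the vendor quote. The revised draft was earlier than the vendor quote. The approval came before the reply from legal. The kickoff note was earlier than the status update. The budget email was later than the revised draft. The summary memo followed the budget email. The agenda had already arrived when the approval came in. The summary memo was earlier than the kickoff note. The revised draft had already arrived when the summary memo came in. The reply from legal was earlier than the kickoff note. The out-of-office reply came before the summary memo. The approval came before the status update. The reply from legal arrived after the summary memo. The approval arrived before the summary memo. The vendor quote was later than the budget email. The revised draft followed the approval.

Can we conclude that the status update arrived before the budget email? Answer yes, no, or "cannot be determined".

no

Tracing the constraints gives the budget email → the summary memo → the kickoff note → the status update, so the budget email must come before the status update.
That means the status update cannot be before the budget email.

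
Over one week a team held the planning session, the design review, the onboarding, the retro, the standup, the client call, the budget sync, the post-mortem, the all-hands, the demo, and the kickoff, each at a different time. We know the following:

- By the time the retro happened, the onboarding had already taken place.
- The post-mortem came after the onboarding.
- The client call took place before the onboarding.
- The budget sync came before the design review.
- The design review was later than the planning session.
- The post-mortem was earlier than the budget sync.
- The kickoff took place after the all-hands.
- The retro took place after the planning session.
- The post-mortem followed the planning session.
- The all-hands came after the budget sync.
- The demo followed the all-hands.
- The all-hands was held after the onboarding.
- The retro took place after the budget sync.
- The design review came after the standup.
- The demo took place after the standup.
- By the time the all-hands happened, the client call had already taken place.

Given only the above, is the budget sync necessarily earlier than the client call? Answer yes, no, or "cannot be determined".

no

Tracing the constraints gives the client call → the onboarding → the post-mortem → the budget sync, so the client call must come before the budget sync.
That means the budget sync cannot be before the client call.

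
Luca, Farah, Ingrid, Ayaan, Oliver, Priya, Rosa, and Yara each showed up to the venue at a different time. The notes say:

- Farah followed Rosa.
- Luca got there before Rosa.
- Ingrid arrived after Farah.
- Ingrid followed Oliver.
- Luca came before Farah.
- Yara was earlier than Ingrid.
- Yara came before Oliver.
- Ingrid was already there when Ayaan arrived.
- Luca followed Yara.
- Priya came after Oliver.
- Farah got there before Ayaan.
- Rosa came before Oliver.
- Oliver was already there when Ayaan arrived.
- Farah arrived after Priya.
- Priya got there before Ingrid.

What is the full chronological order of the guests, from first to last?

The constraints fix every adjacent pair, so only one ordering works:
Yara → Luca → Rosa → Oliver → Priya → Farah → Ingrid → Ayaan.

Yara, Luca, Rosa, Oliver, Priya, Farah, Ingrid, Ayaan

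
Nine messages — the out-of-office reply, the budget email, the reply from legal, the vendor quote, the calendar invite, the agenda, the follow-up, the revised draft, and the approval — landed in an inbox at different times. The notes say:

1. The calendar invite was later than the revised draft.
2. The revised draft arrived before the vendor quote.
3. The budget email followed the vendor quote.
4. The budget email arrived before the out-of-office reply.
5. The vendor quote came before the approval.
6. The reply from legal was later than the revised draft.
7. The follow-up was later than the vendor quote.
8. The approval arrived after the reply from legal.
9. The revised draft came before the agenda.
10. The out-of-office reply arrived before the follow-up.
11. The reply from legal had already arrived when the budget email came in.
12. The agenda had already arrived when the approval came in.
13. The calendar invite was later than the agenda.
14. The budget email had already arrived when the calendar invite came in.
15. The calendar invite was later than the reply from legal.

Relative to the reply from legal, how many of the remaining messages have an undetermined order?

Forced before the reply from legal: the revised draft; forced after the reply from legal: the approval, the budget email, the calendar invite, the follow-up, and the out-of-office reply.
That leaves the agenda and the vendor quote with no forced order relative to the reply from legal — 2.

2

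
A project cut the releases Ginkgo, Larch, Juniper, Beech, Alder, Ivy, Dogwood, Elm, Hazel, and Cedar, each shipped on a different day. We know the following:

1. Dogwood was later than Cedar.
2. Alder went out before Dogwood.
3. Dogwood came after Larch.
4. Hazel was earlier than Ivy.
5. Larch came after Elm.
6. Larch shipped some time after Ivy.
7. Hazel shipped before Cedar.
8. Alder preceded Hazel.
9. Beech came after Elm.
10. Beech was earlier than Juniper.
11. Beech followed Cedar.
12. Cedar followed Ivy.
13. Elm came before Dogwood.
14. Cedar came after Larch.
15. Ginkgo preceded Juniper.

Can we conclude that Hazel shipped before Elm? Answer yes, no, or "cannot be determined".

No chain of stated constraints runs from Hazel to Elm, and none runs from Elm to Hazel either.
So the relative order of Hazel and Elm is not fixed by the given facts.

cannot be determined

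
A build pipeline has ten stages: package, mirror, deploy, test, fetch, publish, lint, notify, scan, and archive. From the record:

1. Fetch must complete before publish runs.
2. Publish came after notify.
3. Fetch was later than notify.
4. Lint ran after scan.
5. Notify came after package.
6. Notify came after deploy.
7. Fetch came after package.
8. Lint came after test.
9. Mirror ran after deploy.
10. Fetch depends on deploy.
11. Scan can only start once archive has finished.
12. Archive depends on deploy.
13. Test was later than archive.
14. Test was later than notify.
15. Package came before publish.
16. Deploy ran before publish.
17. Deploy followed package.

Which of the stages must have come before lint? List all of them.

archive, deploy, notify, package, scan, test

Directly stated before lint: scan and test.
Archive reaches lint via archive → test → lint.
Deploy reaches lint via deploy → notify → test → lint.
Notify reaches lint via notify → test → lint.
Likewise package reaches lint by chaining the stated constraints.
No chain forces publish (or any of the others) ahead of lint.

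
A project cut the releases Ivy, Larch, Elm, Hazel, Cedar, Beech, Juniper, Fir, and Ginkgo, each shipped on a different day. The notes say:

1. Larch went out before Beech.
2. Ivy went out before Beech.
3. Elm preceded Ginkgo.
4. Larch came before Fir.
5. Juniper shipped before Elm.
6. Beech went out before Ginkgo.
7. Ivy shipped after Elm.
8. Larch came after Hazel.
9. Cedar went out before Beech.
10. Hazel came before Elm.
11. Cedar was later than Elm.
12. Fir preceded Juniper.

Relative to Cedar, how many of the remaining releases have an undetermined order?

1

Forced before Cedar: Elm, Fir, Hazel, Juniper, and Larch; forced after Cedar: Beech and Ginkgo.
That leaves Ivy with no forced order relative to Cedar — 1.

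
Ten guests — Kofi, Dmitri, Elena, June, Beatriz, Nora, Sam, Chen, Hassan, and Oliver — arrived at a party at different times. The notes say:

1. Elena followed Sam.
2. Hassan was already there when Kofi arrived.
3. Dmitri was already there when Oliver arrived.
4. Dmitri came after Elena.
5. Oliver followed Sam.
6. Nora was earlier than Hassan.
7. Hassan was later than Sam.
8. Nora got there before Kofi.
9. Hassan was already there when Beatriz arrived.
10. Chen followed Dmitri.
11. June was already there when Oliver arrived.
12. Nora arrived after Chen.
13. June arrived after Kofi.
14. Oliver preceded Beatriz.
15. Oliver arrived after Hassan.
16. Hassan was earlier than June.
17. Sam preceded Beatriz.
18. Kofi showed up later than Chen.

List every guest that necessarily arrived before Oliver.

Directly stated before Oliver: Dmitri, Hassan, June, and Sam.
Chen reaches Oliver via Chen → Nora → Hassan → Oliver.
Elena reaches Oliver via Elena → Dmitri → Oliver.
Kofi reaches Oliver via Kofi → June → Oliver.
Likewise Nora reaches Oliver by chaining the stated constraints.
No chain forces Beatriz ahead of Oliver.

Chen, Dmitri, Elena, Hassan, June, Kofi, Nora, Sam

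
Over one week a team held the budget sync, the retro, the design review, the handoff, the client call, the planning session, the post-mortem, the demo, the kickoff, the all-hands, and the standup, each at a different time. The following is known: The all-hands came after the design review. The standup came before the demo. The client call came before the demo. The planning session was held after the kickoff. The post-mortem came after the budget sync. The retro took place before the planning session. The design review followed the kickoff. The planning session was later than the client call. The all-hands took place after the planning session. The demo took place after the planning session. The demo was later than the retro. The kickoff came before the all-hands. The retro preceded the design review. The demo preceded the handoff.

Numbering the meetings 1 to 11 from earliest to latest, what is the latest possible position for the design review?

The design review must come before the all-hands — 1 meeting forced after it.
Everything else can be placed before the design review in some valid order, so the design review can sit as late as position 11 − 1 = 10.

10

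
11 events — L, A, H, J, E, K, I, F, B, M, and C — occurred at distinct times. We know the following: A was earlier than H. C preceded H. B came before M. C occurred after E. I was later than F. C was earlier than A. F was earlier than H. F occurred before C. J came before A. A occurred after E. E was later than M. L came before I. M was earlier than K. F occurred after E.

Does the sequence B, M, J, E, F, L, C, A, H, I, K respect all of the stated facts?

Check each stated constraint against the proposed order — e.g. F is ahead of I; M is ahead of K. Every pair is in the required order; nothing is violated.

yes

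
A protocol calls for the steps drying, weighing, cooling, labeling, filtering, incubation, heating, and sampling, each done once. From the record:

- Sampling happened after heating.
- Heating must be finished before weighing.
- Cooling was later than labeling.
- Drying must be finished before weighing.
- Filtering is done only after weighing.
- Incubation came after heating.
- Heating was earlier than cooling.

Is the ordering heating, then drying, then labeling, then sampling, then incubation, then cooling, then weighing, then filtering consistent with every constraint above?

Check each stated constraint against the proposed order — e.g. drying is ahead of weighing; heating is ahead of weighing. Every pair is in the required order; nothing is violated.

yes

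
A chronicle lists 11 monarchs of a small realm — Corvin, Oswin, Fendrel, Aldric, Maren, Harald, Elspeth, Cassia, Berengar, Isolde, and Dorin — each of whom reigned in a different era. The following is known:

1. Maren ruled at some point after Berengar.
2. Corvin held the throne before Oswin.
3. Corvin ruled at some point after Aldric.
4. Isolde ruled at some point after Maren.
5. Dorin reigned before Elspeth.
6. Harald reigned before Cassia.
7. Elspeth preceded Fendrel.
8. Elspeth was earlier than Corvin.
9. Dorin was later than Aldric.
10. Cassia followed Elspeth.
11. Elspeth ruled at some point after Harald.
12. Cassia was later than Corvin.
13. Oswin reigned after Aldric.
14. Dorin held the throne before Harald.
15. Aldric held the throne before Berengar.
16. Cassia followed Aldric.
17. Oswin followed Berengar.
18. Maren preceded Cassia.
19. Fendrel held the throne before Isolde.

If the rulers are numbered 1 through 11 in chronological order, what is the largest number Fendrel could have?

Fendrel must come before Isolde — 1 ruler forced after them.
Everything else can be placed before Fendrel in some valid order, so Fendrel can sit as late as position 11 − 1 = 10.

10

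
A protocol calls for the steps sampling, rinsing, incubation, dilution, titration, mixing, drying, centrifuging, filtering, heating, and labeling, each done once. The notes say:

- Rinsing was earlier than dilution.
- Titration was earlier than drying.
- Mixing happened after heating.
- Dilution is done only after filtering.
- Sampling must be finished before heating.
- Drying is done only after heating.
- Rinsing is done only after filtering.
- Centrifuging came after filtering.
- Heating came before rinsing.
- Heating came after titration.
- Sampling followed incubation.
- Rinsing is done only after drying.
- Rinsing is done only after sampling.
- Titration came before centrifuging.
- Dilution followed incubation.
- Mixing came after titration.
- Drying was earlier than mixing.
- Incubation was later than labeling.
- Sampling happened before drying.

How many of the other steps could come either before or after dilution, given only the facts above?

Forced before dilution: drying, filtering, heating, incubation, labeling, rinsing, sampling, and titration.
That leaves centrifuging and mixing with no forced order relative to dilution — 2.

2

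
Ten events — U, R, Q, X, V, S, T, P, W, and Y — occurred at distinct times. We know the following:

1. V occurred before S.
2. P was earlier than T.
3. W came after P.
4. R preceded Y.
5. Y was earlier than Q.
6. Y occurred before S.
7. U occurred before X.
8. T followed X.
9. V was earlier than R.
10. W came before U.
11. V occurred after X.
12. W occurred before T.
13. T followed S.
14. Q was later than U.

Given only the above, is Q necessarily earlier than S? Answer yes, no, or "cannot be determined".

No chain of stated constraints runs from Q to S, and none runs from S to Q either.
So the relative order of Q and S is not fixed by the given facts.

cannot be determined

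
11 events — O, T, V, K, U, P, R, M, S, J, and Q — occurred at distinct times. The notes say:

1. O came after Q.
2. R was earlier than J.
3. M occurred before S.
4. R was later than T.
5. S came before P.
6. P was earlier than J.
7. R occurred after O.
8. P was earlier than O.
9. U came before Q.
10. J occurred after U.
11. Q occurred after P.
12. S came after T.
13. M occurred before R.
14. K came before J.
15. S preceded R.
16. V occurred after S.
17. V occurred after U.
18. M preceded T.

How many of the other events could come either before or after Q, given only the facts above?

2

Forced before Q: M, P, S, T, and U; forced after Q: J, O, and R.
That leaves K and V with no forced order relative to Q — 2.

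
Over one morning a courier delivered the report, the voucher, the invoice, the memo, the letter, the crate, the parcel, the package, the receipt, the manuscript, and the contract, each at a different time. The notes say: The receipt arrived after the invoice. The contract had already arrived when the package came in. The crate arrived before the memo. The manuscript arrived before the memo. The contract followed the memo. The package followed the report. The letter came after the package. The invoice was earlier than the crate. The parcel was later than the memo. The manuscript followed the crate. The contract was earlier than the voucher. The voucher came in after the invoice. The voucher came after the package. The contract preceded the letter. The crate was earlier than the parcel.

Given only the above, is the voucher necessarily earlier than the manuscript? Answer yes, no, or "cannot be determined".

Tracing the constraints gives the manuscript → the memo → the contract → the voucher, so the manuscript must come before the voucher.
That means the voucher cannot be before the manuscript.

no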